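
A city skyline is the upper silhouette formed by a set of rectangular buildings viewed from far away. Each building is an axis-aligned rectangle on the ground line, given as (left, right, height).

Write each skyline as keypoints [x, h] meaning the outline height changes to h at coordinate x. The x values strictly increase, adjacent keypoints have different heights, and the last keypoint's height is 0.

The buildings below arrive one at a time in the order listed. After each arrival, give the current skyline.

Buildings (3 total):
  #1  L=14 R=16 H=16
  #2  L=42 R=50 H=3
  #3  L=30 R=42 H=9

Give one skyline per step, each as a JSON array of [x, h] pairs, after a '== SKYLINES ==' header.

== SKYLINES ==
[[14,16],[16,0]]
[[14,16],[16,0],[42,3],[50,0]]
[[14,16],[16,0],[30,9],[42,3],[50,0]]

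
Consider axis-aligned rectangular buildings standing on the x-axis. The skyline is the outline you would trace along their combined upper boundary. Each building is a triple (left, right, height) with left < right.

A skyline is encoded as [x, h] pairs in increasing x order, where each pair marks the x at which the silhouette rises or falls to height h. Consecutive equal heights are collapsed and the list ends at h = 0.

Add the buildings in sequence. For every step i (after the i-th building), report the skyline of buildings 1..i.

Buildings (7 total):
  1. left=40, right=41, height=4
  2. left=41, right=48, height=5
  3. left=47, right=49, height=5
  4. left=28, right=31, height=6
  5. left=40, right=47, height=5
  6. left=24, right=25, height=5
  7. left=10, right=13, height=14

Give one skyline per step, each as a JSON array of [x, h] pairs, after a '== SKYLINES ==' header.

== SKYLINES ==
[[40,4],[41,0]]
[[40,4],[41,5],[48,0]]
[[40,4],[41,5],[49,0]]
[[28,6],[31,0],[40,4],[41,5],[49,0]]
[[28,6],[31,0],[40,5],[49,0]]
[[24,5],[25,0],[28,6],[31,0],[40,5],[49,0]]
[[10,14],[13,0],[24,5],[25,0],[28,6],[31,0],[40,5],[49,0]]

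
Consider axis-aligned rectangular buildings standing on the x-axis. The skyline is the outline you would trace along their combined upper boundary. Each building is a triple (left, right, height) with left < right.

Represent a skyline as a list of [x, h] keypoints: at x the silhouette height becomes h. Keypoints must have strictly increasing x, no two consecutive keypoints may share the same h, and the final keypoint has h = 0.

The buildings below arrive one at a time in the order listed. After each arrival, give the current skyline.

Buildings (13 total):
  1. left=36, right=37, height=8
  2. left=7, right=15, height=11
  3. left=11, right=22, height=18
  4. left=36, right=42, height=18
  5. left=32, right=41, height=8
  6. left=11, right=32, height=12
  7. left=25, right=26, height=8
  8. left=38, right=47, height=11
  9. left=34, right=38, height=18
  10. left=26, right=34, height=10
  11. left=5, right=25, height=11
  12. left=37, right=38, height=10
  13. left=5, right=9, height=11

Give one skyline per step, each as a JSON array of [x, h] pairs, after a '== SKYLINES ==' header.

== SKYLINES ==
[[36,8],[37,0]]
[[7,11],[15,0],[36,8],[37,0]]
[[7,11],[11,18],[22,0],[36,8],[37,0]]
[[7,11],[11,18],[22,0],[36,18],[42,0]]
[[7,11],[11,18],[22,0],[32,8],[36,18],[42,0]]
[[7,11],[11,18],[22,12],[32,8],[36,18],[42,0]]
[[7,11],[11,18],[22,12],[32,8],[36,18],[42,0]]
[[7,11],[11,18],[22,12],[32,8],[36,18],[42,11],[47,0]]
[[7,11],[11,18],[22,12],[32,8],[34,18],[42,11],[47,0]]
[[7,11],[11,18],[22,12],[32,10],[34,18],[42,11],[47,0]]
[[5,11],[11,18],[22,12],[32,10],[34,18],[42,11],[47,0]]
[[5,11],[11,18],[22,12],[32,10],[34,18],[42,11],[47,0]]
[[5,11],[11,18],[22,12],[32,10],[34,18],[42,11],[47,0]]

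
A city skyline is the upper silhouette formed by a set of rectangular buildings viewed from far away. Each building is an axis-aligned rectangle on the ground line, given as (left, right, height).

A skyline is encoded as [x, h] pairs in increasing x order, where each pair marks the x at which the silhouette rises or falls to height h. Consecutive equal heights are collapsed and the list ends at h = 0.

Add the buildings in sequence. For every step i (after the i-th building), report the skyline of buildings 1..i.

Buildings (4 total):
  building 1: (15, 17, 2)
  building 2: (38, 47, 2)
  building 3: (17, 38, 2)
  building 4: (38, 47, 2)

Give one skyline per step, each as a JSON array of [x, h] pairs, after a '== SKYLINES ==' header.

== SKYLINES ==
[[15,2],[17,0]]
[[15,2],[17,0],[38,2],[47,0]]
[[15,2],[47,0]]
[[15,2],[47,0]]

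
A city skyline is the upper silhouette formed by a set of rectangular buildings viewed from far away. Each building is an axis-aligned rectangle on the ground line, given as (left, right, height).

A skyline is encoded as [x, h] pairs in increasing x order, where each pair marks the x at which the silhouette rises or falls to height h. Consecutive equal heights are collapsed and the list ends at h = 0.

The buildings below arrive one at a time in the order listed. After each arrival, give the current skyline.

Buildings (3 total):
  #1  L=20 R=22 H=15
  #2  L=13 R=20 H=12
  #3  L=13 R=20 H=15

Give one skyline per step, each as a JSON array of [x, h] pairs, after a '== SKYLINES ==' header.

== SKYLINES ==
[[20,15],[22,0]]
[[13,12],[20,15],[22,0]]
[[13,15],[22,0]]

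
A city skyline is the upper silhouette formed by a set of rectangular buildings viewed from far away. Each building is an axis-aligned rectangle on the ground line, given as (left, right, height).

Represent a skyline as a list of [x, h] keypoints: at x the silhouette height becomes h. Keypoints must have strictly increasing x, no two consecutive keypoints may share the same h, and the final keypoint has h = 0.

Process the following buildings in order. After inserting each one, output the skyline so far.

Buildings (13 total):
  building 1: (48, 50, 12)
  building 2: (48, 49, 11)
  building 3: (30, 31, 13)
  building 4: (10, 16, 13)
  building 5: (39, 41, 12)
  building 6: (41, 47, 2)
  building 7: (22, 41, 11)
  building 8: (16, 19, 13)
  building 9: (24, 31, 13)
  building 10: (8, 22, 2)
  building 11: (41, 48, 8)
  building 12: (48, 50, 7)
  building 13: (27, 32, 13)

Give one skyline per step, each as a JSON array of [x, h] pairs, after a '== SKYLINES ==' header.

== SKYLINES ==
[[48,12],[50,0]]
[[48,12],[50,0]]
[[30,13],[31,0],[48,12],[50,0]]
[[10,13],[16,0],[30,13],[31,0],[48,12],[50,0]]
[[10,13],[16,0],[30,13],[31,0],[39,12],[41,0],[48,12],[50,0]]
[[10,13],[16,0],[30,13],[31,0],[39,12],[41,2],[47,0],[48,12],[50,0]]
[[10,13],[16,0],[22,11],[30,13],[31,11],[39,12],[41,2],[47,0],[48,12],[50,0]]
[[10,13],[19,0],[22,11],[30,13],[31,11],[39,12],[41,2],[47,0],[48,12],[50,0]]
[[10,13],[19,0],[22,11],[24,13],[31,11],[39,12],[41,2],[47,0],[48,12],[50,0]]
[[8,2],[10,13],[19,2],[22,11],[24,13],[31,11],[39,12],[41,2],[47,0],[48,12],[50,0]]
[[8,2],[10,13],[19,2],[22,11],[24,13],[31,11],[39,12],[41,8],[48,12],[50,0]]
[[8,2],[10,13],[19,2],[22,11],[24,13],[31,11],[39,12],[41,8],[48,12],[50,0]]
[[8,2],[10,13],[19,2],[22,11],[24,13],[32,11],[39,12],[41,8],[48,12],[50,0]]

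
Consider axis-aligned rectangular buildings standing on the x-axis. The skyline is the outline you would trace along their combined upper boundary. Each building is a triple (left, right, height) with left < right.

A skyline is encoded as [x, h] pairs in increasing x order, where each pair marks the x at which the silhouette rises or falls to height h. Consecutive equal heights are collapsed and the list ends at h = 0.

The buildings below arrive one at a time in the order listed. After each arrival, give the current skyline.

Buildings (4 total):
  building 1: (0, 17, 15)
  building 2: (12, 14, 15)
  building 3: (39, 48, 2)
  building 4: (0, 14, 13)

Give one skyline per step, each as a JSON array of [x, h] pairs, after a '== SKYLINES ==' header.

== SKYLINES ==
[[0,15],[17,0]]
[[0,15],[17,0]]
[[0,15],[17,0],[39,2],[48,0]]
[[0,15],[17,0],[39,2],[48,0]]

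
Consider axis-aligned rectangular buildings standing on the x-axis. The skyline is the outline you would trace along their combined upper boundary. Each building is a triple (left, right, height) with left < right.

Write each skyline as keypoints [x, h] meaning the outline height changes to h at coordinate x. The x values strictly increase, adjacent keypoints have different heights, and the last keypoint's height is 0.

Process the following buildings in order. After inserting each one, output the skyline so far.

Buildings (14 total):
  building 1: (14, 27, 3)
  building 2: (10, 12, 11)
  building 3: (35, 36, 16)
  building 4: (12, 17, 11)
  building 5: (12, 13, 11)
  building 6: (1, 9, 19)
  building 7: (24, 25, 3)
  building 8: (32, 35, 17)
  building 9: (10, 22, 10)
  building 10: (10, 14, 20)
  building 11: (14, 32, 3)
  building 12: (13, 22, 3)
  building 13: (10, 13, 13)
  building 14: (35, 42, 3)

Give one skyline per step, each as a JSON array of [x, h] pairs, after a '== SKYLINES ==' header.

== SKYLINES ==
[[14,3],[27,0]]
[[10,11],[12,0],[14,3],[27,0]]
[[10,11],[12,0],[14,3],[27,0],[35,16],[36,0]]
[[10,11],[17,3],[27,0],[35,16],[36,0]]
[[10,11],[17,3],[27,0],[35,16],[36,0]]
[[1,19],[9,0],[10,11],[17,3],[27,0],[35,16],[36,0]]
[[1,19],[9,0],[10,11],[17,3],[27,0],[35,16],[36,0]]
[[1,19],[9,0],[10,11],[17,3],[27,0],[32,17],[35,16],[36,0]]
[[1,19],[9,0],[10,11],[17,10],[22,3],[27,0],[32,17],[35,16],[36,0]]
[[1,19],[9,0],[10,20],[14,11],[17,10],[22,3],[27,0],[32,17],[35,16],[36,0]]
[[1,19],[9,0],[10,20],[14,11],[17,10],[22,3],[32,17],[35,16],[36,0]]
[[1,19],[9,0],[10,20],[14,11],[17,10],[22,3],[32,17],[35,16],[36,0]]
[[1,19],[9,0],[10,20],[14,11],[17,10],[22,3],[32,17],[35,16],[36,0]]
[[1,19],[9,0],[10,20],[14,11],[17,10],[22,3],[32,17],[35,16],[36,3],[42,0]]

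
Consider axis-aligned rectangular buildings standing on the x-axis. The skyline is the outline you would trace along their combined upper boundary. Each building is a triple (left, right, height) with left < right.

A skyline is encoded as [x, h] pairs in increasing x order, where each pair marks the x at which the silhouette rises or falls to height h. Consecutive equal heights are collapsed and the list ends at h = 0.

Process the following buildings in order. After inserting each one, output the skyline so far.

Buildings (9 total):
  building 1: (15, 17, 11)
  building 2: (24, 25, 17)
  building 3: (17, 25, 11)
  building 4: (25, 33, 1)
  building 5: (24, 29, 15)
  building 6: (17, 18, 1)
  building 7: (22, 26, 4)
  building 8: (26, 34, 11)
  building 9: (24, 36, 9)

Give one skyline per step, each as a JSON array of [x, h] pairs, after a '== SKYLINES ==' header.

== SKYLINES ==
[[15,11],[17,0]]
[[15,11],[17,0],[24,17],[25,0]]
[[15,11],[24,17],[25,0]]
[[15,11],[24,17],[25,1],[33,0]]
[[15,11],[24,17],[25,15],[29,1],[33,0]]
[[15,11],[24,17],[25,15],[29,1],[33,0]]
[[15,11],[24,17],[25,15],[29,1],[33,0]]
[[15,11],[24,17],[25,15],[29,11],[34,0]]
[[15,11],[24,17],[25,15],[29,11],[34,9],[36,0]]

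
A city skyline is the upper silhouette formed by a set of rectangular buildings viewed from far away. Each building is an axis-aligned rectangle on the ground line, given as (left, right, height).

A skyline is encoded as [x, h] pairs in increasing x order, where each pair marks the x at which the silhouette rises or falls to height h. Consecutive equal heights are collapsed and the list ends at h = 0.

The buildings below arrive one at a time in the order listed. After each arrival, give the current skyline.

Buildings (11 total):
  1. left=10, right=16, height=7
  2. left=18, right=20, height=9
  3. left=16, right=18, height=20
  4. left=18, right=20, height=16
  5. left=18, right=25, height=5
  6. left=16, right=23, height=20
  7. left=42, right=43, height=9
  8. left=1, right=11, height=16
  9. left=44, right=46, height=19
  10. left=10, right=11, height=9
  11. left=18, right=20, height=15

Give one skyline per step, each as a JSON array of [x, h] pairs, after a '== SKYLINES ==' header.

== SKYLINES ==
[[10,7],[16,0]]
[[10,7],[16,0],[18,9],[20,0]]
[[10,7],[16,20],[18,9],[20,0]]
[[10,7],[16,20],[18,16],[20,0]]
[[10,7],[16,20],[18,16],[20,5],[25,0]]
[[10,7],[16,20],[23,5],[25,0]]
[[10,7],[16,20],[23,5],[25,0],[42,9],[43,0]]
[[1,16],[11,7],[16,20],[23,5],[25,0],[42,9],[43,0]]
[[1,16],[11,7],[16,20],[23,5],[25,0],[42,9],[43,0],[44,19],[46,0]]
[[1,16],[11,7],[16,20],[23,5],[25,0],[42,9],[43,0],[44,19],[46,0]]
[[1,16],[11,7],[16,20],[23,5],[25,0],[42,9],[43,0],[44,19],[46,0]]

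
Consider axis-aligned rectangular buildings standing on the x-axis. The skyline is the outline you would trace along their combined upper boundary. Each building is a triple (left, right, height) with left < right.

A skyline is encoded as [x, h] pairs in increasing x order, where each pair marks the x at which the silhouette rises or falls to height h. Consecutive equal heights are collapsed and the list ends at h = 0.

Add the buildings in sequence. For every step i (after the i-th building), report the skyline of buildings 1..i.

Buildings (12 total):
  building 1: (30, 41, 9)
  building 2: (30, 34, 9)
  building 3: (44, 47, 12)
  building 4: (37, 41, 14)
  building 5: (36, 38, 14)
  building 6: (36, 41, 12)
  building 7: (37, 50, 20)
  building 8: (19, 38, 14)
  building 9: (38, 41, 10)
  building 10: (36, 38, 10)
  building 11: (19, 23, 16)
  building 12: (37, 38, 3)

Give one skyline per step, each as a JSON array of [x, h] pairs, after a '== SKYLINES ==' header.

== SKYLINES ==
[[30,9],[41,0]]
[[30,9],[41,0]]
[[30,9],[41,0],[44,12],[47,0]]
[[30,9],[37,14],[41,0],[44,12],[47,0]]
[[30,9],[36,14],[41,0],[44,12],[47,0]]
[[30,9],[36,14],[41,0],[44,12],[47,0]]
[[30,9],[36,14],[37,20],[50,0]]
[[19,14],[37,20],[50,0]]
[[19,14],[37,20],[50,0]]
[[19,14],[37,20],[50,0]]
[[19,16],[23,14],[37,20],[50,0]]
[[19,16],[23,14],[37,20],[50,0]]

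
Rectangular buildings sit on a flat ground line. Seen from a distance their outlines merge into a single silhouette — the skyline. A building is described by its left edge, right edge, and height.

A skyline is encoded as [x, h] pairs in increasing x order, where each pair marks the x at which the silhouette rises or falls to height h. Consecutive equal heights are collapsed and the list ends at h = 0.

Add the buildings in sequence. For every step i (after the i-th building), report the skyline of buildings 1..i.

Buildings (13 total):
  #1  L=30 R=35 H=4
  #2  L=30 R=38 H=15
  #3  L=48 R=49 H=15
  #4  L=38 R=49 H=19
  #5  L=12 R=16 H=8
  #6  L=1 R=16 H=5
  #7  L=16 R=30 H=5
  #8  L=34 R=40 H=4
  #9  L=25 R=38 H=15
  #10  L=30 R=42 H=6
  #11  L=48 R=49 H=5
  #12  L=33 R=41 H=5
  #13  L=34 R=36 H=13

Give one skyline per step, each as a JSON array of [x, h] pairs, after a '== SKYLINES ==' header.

== SKYLINES ==
[[30,4],[35,0]]
[[30,15],[38,0]]
[[30,15],[38,0],[48,15],[49,0]]
[[30,15],[38,19],[49,0]]
[[12,8],[16,0],[30,15],[38,19],[49,0]]
[[1,5],[12,8],[16,0],[30,15],[38,19],[49,0]]
[[1,5],[12,8],[16,5],[30,15],[38,19],[49,0]]
[[1,5],[12,8],[16,5],[30,15],[38,19],[49,0]]
[[1,5],[12,8],[16,5],[25,15],[38,19],[49,0]]
[[1,5],[12,8],[16,5],[25,15],[38,19],[49,0]]
[[1,5],[12,8],[16,5],[25,15],[38,19],[49,0]]
[[1,5],[12,8],[16,5],[25,15],[38,19],[49,0]]
[[1,5],[12,8],[16,5],[25,15],[38,19],[49,0]]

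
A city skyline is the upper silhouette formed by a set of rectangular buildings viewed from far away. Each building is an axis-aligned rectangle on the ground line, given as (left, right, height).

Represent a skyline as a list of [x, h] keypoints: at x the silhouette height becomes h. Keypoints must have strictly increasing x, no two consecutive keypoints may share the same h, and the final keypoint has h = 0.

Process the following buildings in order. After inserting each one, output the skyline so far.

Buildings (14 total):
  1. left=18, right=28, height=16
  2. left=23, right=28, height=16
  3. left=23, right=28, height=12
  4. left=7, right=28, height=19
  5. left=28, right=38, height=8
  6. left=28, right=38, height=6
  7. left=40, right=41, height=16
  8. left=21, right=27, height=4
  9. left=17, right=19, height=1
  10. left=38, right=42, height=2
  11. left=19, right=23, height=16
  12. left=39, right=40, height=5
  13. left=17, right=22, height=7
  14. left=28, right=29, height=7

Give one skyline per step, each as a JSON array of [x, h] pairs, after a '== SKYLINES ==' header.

== SKYLINES ==
[[18,16],[28,0]]
[[18,16],[28,0]]
[[18,16],[28,0]]
[[7,19],[28,0]]
[[7,19],[28,8],[38,0]]
[[7,19],[28,8],[38,0]]
[[7,19],[28,8],[38,0],[40,16],[41,0]]
[[7,19],[28,8],[38,0],[40,16],[41,0]]
[[7,19],[28,8],[38,0],[40,16],[41,0]]
[[7,19],[28,8],[38,2],[40,16],[41,2],[42,0]]
[[7,19],[28,8],[38,2],[40,16],[41,2],[42,0]]
[[7,19],[28,8],[38,2],[39,5],[40,16],[41,2],[42,0]]
[[7,19],[28,8],[38,2],[39,5],[40,16],[41,2],[42,0]]
[[7,19],[28,8],[38,2],[39,5],[40,16],[41,2],[42,0]]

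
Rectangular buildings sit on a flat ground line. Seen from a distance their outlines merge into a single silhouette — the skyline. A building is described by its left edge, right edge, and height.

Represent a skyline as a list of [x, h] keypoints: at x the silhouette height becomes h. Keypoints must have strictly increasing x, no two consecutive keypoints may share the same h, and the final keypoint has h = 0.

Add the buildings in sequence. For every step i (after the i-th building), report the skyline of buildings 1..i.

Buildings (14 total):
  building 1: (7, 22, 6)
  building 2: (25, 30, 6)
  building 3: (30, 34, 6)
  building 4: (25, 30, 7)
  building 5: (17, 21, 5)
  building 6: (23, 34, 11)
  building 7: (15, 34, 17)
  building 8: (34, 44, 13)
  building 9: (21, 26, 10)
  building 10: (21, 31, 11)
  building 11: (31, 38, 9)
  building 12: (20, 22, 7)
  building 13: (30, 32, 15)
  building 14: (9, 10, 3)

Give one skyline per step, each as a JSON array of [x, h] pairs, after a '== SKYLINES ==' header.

== SKYLINES ==
[[7,6],[22,0]]
[[7,6],[22,0],[25,6],[30,0]]
[[7,6],[22,0],[25,6],[34,0]]
[[7,6],[22,0],[25,7],[30,6],[34,0]]
[[7,6],[22,0],[25,7],[30,6],[34,0]]
[[7,6],[22,0],[23,11],[34,0]]
[[7,6],[15,17],[34,0]]
[[7,6],[15,17],[34,13],[44,0]]
[[7,6],[15,17],[34,13],[44,0]]
[[7,6],[15,17],[34,13],[44,0]]
[[7,6],[15,17],[34,13],[44,0]]
[[7,6],[15,17],[34,13],[44,0]]
[[7,6],[15,17],[34,13],[44,0]]
[[7,6],[15,17],[34,13],[44,0]]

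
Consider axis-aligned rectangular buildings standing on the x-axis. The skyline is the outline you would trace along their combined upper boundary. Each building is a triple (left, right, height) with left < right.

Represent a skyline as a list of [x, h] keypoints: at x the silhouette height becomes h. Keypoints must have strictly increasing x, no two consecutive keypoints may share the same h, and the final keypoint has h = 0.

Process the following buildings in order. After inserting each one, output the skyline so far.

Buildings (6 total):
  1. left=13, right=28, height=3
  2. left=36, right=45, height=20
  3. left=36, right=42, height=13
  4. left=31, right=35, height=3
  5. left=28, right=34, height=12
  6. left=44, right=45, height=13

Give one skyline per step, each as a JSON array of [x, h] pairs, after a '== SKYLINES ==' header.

== SKYLINES ==
[[13,3],[28,0]]
[[13,3],[28,0],[36,20],[45,0]]
[[13,3],[28,0],[36,20],[45,0]]
[[13,3],[28,0],[31,3],[35,0],[36,20],[45,0]]
[[13,3],[28,12],[34,3],[35,0],[36,20],[45,0]]
[[13,3],[28,12],[34,3],[35,0],[36,20],[45,0]]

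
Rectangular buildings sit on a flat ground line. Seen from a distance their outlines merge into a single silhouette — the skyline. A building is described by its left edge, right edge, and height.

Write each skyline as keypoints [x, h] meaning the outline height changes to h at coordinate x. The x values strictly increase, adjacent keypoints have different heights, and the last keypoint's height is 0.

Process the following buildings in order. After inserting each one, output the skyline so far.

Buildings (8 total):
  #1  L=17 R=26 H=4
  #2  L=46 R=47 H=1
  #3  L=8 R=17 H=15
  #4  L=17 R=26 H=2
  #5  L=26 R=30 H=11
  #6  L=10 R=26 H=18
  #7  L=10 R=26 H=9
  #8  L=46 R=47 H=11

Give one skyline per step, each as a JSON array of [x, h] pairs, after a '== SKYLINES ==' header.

== SKYLINES ==
[[17,4],[26,0]]
[[17,4],[26,0],[46,1],[47,0]]
[[8,15],[17,4],[26,0],[46,1],[47,0]]
[[8,15],[17,4],[26,0],[46,1],[47,0]]
[[8,15],[17,4],[26,11],[30,0],[46,1],[47,0]]
[[8,15],[10,18],[26,11],[30,0],[46,1],[47,0]]
[[8,15],[10,18],[26,11],[30,0],[46,1],[47,0]]
[[8,15],[10,18],[26,11],[30,0],[46,11],[47,0]]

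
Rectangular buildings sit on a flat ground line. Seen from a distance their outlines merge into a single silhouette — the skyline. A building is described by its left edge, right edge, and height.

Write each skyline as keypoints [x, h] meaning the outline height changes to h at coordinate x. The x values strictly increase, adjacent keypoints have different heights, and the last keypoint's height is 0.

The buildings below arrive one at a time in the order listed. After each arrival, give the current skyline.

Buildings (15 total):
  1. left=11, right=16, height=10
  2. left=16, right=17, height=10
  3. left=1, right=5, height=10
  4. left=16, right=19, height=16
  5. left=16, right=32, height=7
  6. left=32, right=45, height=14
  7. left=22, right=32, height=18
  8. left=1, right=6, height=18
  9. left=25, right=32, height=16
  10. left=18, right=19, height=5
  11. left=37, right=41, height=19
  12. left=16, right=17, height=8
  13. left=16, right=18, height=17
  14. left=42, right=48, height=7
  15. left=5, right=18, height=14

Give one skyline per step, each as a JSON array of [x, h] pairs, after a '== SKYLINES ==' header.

== SKYLINES ==
[[11,10],[16,0]]
[[11,10],[17,0]]
[[1,10],[5,0],[11,10],[17,0]]
[[1,10],[5,0],[11,10],[16,16],[19,0]]
[[1,10],[5,0],[11,10],[16,16],[19,7],[32,0]]
[[1,10],[5,0],[11,10],[16,16],[19,7],[32,14],[45,0]]
[[1,10],[5,0],[11,10],[16,16],[19,7],[22,18],[32,14],[45,0]]
[[1,18],[6,0],[11,10],[16,16],[19,7],[22,18],[32,14],[45,0]]
[[1,18],[6,0],[11,10],[16,16],[19,7],[22,18],[32,14],[45,0]]
[[1,18],[6,0],[11,10],[16,16],[19,7],[22,18],[32,14],[45,0]]
[[1,18],[6,0],[11,10],[16,16],[19,7],[22,18],[32,14],[37,19],[41,14],[45,0]]
[[1,18],[6,0],[11,10],[16,16],[19,7],[22,18],[32,14],[37,19],[41,14],[45,0]]
[[1,18],[6,0],[11,10],[16,17],[18,16],[19,7],[22,18],[32,14],[37,19],[41,14],[45,0]]
[[1,18],[6,0],[11,10],[16,17],[18,16],[19,7],[22,18],[32,14],[37,19],[41,14],[45,7],[48,0]]
[[1,18],[6,14],[16,17],[18,16],[19,7],[22,18],[32,14],[37,19],[41,14],[45,7],[48,0]]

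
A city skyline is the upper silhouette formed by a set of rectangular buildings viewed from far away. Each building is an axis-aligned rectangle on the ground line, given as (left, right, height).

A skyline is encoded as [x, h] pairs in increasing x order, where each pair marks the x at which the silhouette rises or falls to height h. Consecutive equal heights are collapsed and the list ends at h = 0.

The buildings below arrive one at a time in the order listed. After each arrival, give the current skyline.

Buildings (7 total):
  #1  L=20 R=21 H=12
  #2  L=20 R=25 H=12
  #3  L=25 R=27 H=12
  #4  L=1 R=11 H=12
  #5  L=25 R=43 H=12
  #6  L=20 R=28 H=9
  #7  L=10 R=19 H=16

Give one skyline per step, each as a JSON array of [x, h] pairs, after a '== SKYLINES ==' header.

== SKYLINES ==
[[20,12],[21,0]]
[[20,12],[25,0]]
[[20,12],[27,0]]
[[1,12],[11,0],[20,12],[27,0]]
[[1,12],[11,0],[20,12],[43,0]]
[[1,12],[11,0],[20,12],[43,0]]
[[1,12],[10,16],[19,0],[20,12],[43,0]]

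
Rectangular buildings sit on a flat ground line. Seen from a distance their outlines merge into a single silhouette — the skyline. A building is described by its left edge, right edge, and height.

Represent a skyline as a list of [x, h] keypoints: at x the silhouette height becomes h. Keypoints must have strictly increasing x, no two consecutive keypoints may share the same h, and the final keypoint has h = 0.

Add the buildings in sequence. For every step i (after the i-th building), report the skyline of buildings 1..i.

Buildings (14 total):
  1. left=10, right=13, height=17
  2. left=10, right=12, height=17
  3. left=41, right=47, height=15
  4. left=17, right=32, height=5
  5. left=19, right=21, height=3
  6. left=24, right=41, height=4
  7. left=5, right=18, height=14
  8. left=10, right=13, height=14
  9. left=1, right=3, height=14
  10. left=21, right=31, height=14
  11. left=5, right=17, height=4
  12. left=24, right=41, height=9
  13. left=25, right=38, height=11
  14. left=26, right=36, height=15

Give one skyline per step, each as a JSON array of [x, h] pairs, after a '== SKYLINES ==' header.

== SKYLINES ==
[[10,17],[13,0]]
[[10,17],[13,0]]
[[10,17],[13,0],[41,15],[47,0]]
[[10,17],[13,0],[17,5],[32,0],[41,15],[47,0]]
[[10,17],[13,0],[17,5],[32,0],[41,15],[47,0]]
[[10,17],[13,0],[17,5],[32,4],[41,15],[47,0]]
[[5,14],[10,17],[13,14],[18,5],[32,4],[41,15],[47,0]]
[[5,14],[10,17],[13,14],[18,5],[32,4],[41,15],[47,0]]
[[1,14],[3,0],[5,14],[10,17],[13,14],[18,5],[32,4],[41,15],[47,0]]
[[1,14],[3,0],[5,14],[10,17],[13,14],[18,5],[21,14],[31,5],[32,4],[41,15],[47,0]]
[[1,14],[3,0],[5,14],[10,17],[13,14],[18,5],[21,14],[31,5],[32,4],[41,15],[47,0]]
[[1,14],[3,0],[5,14],[10,17],[13,14],[18,5],[21,14],[31,9],[41,15],[47,0]]
[[1,14],[3,0],[5,14],[10,17],[13,14],[18,5],[21,14],[31,11],[38,9],[41,15],[47,0]]
[[1,14],[3,0],[5,14],[10,17],[13,14],[18,5],[21,14],[26,15],[36,11],[38,9],[41,15],[47,0]]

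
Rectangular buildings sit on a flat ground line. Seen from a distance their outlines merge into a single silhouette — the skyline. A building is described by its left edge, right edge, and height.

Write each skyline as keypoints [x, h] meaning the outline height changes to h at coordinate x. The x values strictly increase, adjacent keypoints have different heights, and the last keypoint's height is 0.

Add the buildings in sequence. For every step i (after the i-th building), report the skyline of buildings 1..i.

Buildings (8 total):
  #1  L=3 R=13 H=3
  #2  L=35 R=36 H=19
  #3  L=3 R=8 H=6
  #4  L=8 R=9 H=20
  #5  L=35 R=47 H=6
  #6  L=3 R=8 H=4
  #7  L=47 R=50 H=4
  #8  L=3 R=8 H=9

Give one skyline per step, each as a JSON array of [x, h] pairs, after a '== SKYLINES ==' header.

== SKYLINES ==
[[3,3],[13,0]]
[[3,3],[13,0],[35,19],[36,0]]
[[3,6],[8,3],[13,0],[35,19],[36,0]]
[[3,6],[8,20],[9,3],[13,0],[35,19],[36,0]]
[[3,6],[8,20],[9,3],[13,0],[35,19],[36,6],[47,0]]
[[3,6],[8,20],[9,3],[13,0],[35,19],[36,6],[47,0]]
[[3,6],[8,20],[9,3],[13,0],[35,19],[36,6],[47,4],[50,0]]
[[3,9],[8,20],[9,3],[13,0],[35,19],[36,6],[47,4],[50,0]]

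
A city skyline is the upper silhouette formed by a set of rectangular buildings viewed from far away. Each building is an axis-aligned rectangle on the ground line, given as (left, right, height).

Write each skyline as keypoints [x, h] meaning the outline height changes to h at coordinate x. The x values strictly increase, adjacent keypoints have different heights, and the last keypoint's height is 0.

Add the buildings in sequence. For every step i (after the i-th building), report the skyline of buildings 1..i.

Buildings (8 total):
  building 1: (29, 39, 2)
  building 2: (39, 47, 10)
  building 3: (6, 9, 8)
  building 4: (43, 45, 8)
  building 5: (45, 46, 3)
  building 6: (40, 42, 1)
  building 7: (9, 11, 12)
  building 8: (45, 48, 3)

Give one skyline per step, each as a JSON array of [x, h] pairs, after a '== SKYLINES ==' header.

== SKYLINES ==
[[29,2],[39,0]]
[[29,2],[39,10],[47,0]]
[[6,8],[9,0],[29,2],[39,10],[47,0]]
[[6,8],[9,0],[29,2],[39,10],[47,0]]
[[6,8],[9,0],[29,2],[39,10],[47,0]]
[[6,8],[9,0],[29,2],[39,10],[47,0]]
[[6,8],[9,12],[11,0],[29,2],[39,10],[47,0]]
[[6,8],[9,12],[11,0],[29,2],[39,10],[47,3],[48,0]]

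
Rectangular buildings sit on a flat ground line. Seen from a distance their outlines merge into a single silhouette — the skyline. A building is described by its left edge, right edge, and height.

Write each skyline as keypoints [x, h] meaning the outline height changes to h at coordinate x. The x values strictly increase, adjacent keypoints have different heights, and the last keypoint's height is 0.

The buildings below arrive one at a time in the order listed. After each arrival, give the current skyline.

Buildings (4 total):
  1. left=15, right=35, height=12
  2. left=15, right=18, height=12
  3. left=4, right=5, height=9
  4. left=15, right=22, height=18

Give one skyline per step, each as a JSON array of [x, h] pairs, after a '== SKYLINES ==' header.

== SKYLINES ==
[[15,12],[35,0]]
[[15,12],[35,0]]
[[4,9],[5,0],[15,12],[35,0]]
[[4,9],[5,0],[15,18],[22,12],[35,0]]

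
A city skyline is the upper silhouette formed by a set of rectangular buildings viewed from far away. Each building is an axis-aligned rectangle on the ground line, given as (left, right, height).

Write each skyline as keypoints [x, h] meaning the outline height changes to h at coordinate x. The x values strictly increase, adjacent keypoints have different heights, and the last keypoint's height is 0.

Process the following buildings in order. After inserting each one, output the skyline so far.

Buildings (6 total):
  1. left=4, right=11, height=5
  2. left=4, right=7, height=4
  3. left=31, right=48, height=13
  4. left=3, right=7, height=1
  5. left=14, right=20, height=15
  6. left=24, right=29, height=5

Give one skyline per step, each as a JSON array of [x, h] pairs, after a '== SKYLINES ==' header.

== SKYLINES ==
[[4,5],[11,0]]
[[4,5],[11,0]]
[[4,5],[11,0],[31,13],[48,0]]
[[3,1],[4,5],[11,0],[31,13],[48,0]]
[[3,1],[4,5],[11,0],[14,15],[20,0],[31,13],[48,0]]
[[3,1],[4,5],[11,0],[14,15],[20,0],[24,5],[29,0],[31,13],[48,0]]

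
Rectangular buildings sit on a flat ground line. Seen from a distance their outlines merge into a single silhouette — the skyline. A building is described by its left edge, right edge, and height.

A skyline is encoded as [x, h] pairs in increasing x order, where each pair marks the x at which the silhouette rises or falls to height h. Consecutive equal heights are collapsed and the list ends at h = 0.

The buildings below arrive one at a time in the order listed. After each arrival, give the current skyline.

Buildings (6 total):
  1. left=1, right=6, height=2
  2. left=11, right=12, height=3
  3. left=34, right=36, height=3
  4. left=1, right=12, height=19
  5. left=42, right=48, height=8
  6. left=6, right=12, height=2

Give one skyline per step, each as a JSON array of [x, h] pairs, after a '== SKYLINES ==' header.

== SKYLINES ==
[[1,2],[6,0]]
[[1,2],[6,0],[11,3],[12,0]]
[[1,2],[6,0],[11,3],[12,0],[34,3],[36,0]]
[[1,19],[12,0],[34,3],[36,0]]
[[1,19],[12,0],[34,3],[36,0],[42,8],[48,0]]
[[1,19],[12,0],[34,3],[36,0],[42,8],[48,0]]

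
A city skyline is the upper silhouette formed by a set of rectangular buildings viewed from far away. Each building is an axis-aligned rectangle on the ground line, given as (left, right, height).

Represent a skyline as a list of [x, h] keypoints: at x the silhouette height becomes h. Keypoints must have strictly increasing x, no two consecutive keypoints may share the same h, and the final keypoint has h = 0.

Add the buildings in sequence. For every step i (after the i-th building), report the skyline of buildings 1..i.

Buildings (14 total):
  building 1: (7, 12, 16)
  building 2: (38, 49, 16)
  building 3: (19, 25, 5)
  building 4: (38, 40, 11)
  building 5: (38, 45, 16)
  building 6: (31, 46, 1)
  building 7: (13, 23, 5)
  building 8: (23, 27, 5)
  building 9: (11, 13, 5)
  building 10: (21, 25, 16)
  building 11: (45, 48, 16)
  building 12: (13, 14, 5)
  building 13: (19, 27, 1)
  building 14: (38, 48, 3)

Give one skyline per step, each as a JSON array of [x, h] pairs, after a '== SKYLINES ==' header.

== SKYLINES ==
[[7,16],[12,0]]
[[7,16],[12,0],[38,16],[49,0]]
[[7,16],[12,0],[19,5],[25,0],[38,16],[49,0]]
[[7,16],[12,0],[19,5],[25,0],[38,16],[49,0]]
[[7,16],[12,0],[19,5],[25,0],[38,16],[49,0]]
[[7,16],[12,0],[19,5],[25,0],[31,1],[38,16],[49,0]]
[[7,16],[12,0],[13,5],[25,0],[31,1],[38,16],[49,0]]
[[7,16],[12,0],[13,5],[27,0],[31,1],[38,16],[49,0]]
[[7,16],[12,5],[27,0],[31,1],[38,16],[49,0]]
[[7,16],[12,5],[21,16],[25,5],[27,0],[31,1],[38,16],[49,0]]
[[7,16],[12,5],[21,16],[25,5],[27,0],[31,1],[38,16],[49,0]]
[[7,16],[12,5],[21,16],[25,5],[27,0],[31,1],[38,16],[49,0]]
[[7,16],[12,5],[21,16],[25,5],[27,0],[31,1],[38,16],[49,0]]
[[7,16],[12,5],[21,16],[25,5],[27,0],[31,1],[38,16],[49,0]]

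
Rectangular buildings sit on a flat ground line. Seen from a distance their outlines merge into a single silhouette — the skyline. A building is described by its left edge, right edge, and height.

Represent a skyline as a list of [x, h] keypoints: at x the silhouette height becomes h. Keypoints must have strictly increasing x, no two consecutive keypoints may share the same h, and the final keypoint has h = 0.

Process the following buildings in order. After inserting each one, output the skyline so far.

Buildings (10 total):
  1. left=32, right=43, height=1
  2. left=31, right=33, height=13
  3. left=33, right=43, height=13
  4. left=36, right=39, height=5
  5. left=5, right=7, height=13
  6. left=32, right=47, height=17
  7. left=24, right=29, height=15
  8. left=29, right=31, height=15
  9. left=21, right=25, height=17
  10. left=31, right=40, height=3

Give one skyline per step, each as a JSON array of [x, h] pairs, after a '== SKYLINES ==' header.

== SKYLINES ==
[[32,1],[43,0]]
[[31,13],[33,1],[43,0]]
[[31,13],[43,0]]
[[31,13],[43,0]]
[[5,13],[7,0],[31,13],[43,0]]
[[5,13],[7,0],[31,13],[32,17],[47,0]]
[[5,13],[7,0],[24,15],[29,0],[31,13],[32,17],[47,0]]
[[5,13],[7,0],[24,15],[31,13],[32,17],[47,0]]
[[5,13],[7,0],[21,17],[25,15],[31,13],[32,17],[47,0]]
[[5,13],[7,0],[21,17],[25,15],[31,13],[32,17],[47,0]]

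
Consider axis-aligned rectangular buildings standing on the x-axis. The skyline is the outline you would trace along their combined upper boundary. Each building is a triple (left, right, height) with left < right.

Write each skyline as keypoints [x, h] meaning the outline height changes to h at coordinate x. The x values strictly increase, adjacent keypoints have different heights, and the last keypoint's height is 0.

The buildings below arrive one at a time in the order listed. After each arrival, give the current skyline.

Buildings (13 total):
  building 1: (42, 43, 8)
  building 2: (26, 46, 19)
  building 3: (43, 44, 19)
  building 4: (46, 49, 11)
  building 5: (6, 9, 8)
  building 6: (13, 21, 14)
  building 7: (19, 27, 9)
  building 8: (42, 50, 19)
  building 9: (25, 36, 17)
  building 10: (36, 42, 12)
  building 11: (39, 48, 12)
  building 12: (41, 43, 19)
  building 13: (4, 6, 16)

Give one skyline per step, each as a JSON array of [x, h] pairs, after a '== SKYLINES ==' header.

== SKYLINES ==
[[42,8],[43,0]]
[[26,19],[46,0]]
[[26,19],[46,0]]
[[26,19],[46,11],[49,0]]
[[6,8],[9,0],[26,19],[46,11],[49,0]]
[[6,8],[9,0],[13,14],[21,0],[26,19],[46,11],[49,0]]
[[6,8],[9,0],[13,14],[21,9],[26,19],[46,11],[49,0]]
[[6,8],[9,0],[13,14],[21,9],[26,19],[50,0]]
[[6,8],[9,0],[13,14],[21,9],[25,17],[26,19],[50,0]]
[[6,8],[9,0],[13,14],[21,9],[25,17],[26,19],[50,0]]
[[6,8],[9,0],[13,14],[21,9],[25,17],[26,19],[50,0]]
[[6,8],[9,0],[13,14],[21,9],[25,17],[26,19],[50,0]]
[[4,16],[6,8],[9,0],[13,14],[21,9],[25,17],[26,19],[50,0]]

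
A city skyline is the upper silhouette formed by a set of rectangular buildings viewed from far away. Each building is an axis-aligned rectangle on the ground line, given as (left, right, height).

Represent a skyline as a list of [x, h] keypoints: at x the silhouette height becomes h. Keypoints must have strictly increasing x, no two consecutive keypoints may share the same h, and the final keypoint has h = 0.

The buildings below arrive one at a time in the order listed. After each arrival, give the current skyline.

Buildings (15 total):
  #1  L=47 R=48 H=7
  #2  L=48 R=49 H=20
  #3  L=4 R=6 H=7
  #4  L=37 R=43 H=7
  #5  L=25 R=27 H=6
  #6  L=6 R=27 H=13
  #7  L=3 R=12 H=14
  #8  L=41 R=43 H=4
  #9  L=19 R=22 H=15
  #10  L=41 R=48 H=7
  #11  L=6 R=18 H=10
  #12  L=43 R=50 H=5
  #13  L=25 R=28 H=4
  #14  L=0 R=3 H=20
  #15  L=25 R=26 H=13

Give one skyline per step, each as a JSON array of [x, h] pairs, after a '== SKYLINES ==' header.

== SKYLINES ==
[[47,7],[48,0]]
[[47,7],[48,20],[49,0]]
[[4,7],[6,0],[47,7],[48,20],[49,0]]
[[4,7],[6,0],[37,7],[43,0],[47,7],[48,20],[49,0]]
[[4,7],[6,0],[25,6],[27,0],[37,7],[43,0],[47,7],[48,20],[49,0]]
[[4,7],[6,13],[27,0],[37,7],[43,0],[47,7],[48,20],[49,0]]
[[3,14],[12,13],[27,0],[37,7],[43,0],[47,7],[48,20],[49,0]]
[[3,14],[12,13],[27,0],[37,7],[43,0],[47,7],[48,20],[49,0]]
[[3,14],[12,13],[19,15],[22,13],[27,0],[37,7],[43,0],[47,7],[48,20],[49,0]]
[[3,14],[12,13],[19,15],[22,13],[27,0],[37,7],[48,20],[49,0]]
[[3,14],[12,13],[19,15],[22,13],[27,0],[37,7],[48,20],[49,0]]
[[3,14],[12,13],[19,15],[22,13],[27,0],[37,7],[48,20],[49,5],[50,0]]
[[3,14],[12,13],[19,15],[22,13],[27,4],[28,0],[37,7],[48,20],[49,5],[50,0]]
[[0,20],[3,14],[12,13],[19,15],[22,13],[27,4],[28,0],[37,7],[48,20],[49,5],[50,0]]
[[0,20],[3,14],[12,13],[19,15],[22,13],[27,4],[28,0],[37,7],[48,20],[49,5],[50,0]]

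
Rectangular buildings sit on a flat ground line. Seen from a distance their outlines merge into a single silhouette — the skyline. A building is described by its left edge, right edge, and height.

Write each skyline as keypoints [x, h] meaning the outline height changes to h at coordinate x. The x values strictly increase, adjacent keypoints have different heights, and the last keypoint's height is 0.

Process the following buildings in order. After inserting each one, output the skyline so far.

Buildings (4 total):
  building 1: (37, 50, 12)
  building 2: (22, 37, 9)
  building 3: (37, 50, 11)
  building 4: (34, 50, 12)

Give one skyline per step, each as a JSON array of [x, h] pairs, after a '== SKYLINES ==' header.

== SKYLINES ==
[[37,12],[50,0]]
[[22,9],[37,12],[50,0]]
[[22,9],[37,12],[50,0]]
[[22,9],[34,12],[50,0]]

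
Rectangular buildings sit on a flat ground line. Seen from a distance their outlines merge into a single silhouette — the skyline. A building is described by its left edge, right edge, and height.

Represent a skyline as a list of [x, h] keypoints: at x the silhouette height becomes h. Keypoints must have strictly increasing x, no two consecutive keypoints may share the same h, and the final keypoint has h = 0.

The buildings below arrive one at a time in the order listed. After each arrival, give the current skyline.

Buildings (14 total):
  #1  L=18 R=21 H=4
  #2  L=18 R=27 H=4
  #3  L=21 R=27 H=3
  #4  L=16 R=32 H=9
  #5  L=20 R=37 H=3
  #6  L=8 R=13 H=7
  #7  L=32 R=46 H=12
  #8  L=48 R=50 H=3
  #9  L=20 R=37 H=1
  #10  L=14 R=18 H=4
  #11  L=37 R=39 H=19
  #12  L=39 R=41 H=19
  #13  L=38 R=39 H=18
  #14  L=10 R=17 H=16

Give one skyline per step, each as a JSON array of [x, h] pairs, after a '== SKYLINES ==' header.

== SKYLINES ==
[[18,4],[21,0]]
[[18,4],[27,0]]
[[18,4],[27,0]]
[[16,9],[32,0]]
[[16,9],[32,3],[37,0]]
[[8,7],[13,0],[16,9],[32,3],[37,0]]
[[8,7],[13,0],[16,9],[32,12],[46,0]]
[[8,7],[13,0],[16,9],[32,12],[46,0],[48,3],[50,0]]
[[8,7],[13,0],[16,9],[32,12],[46,0],[48,3],[50,0]]
[[8,7],[13,0],[14,4],[16,9],[32,12],[46,0],[48,3],[50,0]]
[[8,7],[13,0],[14,4],[16,9],[32,12],[37,19],[39,12],[46,0],[48,3],[50,0]]
[[8,7],[13,0],[14,4],[16,9],[32,12],[37,19],[41,12],[46,0],[48,3],[50,0]]
[[8,7],[13,0],[14,4],[16,9],[32,12],[37,19],[41,12],[46,0],[48,3],[50,0]]
[[8,7],[10,16],[17,9],[32,12],[37,19],[41,12],[46,0],[48,3],[50,0]]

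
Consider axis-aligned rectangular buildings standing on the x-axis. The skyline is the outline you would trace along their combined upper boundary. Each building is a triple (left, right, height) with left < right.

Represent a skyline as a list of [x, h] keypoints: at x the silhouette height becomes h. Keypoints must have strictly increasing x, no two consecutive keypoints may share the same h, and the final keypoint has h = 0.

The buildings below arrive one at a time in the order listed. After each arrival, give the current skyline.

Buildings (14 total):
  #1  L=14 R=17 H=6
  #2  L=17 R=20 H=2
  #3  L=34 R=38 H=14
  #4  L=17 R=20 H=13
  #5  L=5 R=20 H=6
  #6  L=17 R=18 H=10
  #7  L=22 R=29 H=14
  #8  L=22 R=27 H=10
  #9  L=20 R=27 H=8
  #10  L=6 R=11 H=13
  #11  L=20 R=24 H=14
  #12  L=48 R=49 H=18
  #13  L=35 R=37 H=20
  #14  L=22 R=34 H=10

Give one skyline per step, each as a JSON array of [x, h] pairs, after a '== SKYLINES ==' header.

== SKYLINES ==
[[14,6],[17,0]]
[[14,6],[17,2],[20,0]]
[[14,6],[17,2],[20,0],[34,14],[38,0]]
[[14,6],[17,13],[20,0],[34,14],[38,0]]
[[5,6],[17,13],[20,0],[34,14],[38,0]]
[[5,6],[17,13],[20,0],[34,14],[38,0]]
[[5,6],[17,13],[20,0],[22,14],[29,0],[34,14],[38,0]]
[[5,6],[17,13],[20,0],[22,14],[29,0],[34,14],[38,0]]
[[5,6],[17,13],[20,8],[22,14],[29,0],[34,14],[38,0]]
[[5,6],[6,13],[11,6],[17,13],[20,8],[22,14],[29,0],[34,14],[38,0]]
[[5,6],[6,13],[11,6],[17,13],[20,14],[29,0],[34,14],[38,0]]
[[5,6],[6,13],[11,6],[17,13],[20,14],[29,0],[34,14],[38,0],[48,18],[49,0]]
[[5,6],[6,13],[11,6],[17,13],[20,14],[29,0],[34,14],[35,20],[37,14],[38,0],[48,18],[49,0]]
[[5,6],[6,13],[11,6],[17,13],[20,14],[29,10],[34,14],[35,20],[37,14],[38,0],[48,18],[49,0]]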